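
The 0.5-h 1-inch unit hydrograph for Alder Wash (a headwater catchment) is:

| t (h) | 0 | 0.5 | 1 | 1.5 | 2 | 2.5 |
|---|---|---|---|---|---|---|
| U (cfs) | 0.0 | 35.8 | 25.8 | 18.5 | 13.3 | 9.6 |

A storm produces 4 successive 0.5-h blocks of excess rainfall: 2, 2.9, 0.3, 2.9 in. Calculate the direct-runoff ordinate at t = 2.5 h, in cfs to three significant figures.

Q ≈ 138 cfs

By discrete convolution, Q_j = Σ (P_i / 1 in) · U_{j−i}.
At t = 2.5 h (j=5): Q = (2/1)·9.6 + (2.9/1)·13.3 + (0.3/1)·18.5 + (2.9/1)·25.8 = 138 cfs.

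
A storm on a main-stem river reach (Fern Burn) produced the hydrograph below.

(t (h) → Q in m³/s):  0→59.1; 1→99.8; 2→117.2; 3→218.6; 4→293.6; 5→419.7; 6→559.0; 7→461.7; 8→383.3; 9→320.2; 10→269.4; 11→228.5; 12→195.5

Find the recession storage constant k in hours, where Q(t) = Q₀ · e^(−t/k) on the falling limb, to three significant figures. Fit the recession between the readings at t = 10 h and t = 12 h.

k ≈ 6.24 h

On the falling limb, Q drops from 269.4 to 195.5 m³/s between t = 10 h and t = 12 h (Δt = 2 h).
k = −Δt / ln(Q₂/Q₁) = −2 / ln(195.5/269.4) = 6.24 h.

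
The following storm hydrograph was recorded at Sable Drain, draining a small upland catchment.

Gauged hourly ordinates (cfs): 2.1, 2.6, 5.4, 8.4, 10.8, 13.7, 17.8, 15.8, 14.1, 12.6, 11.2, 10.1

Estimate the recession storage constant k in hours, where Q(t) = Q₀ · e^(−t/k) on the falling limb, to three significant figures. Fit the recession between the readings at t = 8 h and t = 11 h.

On the falling limb, Q drops from 14.1 to 10.1 cfs between t = 8 h and t = 11 h (Δt = 3 h).
k = −Δt / ln(Q₂/Q₁) = −3 / ln(10.1/14.1) = 8.99 h.

k ≈ 8.99 h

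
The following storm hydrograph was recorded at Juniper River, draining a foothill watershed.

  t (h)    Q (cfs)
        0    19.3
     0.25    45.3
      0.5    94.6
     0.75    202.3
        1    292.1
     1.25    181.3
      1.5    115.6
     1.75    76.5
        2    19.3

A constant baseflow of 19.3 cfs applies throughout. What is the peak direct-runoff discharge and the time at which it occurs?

Q_p = 272.8 cfs at t = 1 h

Subtracting baseflow gives direct-runoff ordinates: 0.0, 26.0, 75.3, 183.0, 272.8, 162.0, 96.3, 57.2, 0.0 cfs.
The maximum is 272.8 cfs, occurring at the reading for t = 1 h.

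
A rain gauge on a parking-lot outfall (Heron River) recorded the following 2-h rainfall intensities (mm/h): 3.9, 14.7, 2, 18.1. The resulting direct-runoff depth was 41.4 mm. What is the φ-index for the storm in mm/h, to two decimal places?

φ ≈ 6.05 mm/h

Only the 2 blocks with intensity above φ contribute runoff: 14.7, 18.1 mm/h.
Σ(I−φ)·Δt = d  ⇒  (14.7+18.1 − 2φ)·2 = 41.4
φ = (32.80 − 41.4/2) / 2 = 6.05 mm/h.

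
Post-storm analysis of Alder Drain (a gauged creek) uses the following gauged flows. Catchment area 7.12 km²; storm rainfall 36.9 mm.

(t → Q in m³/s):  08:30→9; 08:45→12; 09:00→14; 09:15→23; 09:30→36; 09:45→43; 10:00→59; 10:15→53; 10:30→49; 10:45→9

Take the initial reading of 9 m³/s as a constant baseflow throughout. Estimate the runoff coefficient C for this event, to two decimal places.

C ≈ 0.74

ΣQ_DR = 217.0 m³/s; V = ΣQ_DR·Δt = 1.953 × 10^5 m³.
Runoff depth d = V / A = 27.43 mm.
C = d / P = 27.43 / 36.9 = 0.74.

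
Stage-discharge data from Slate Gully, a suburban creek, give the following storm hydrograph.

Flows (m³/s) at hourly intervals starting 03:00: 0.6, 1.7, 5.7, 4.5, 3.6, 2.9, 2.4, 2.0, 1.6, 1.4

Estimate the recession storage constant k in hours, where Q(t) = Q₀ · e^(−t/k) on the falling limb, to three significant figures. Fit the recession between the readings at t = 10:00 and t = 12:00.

On the falling limb, Q drops from 2.0 to 1.4 m³/s between t = 10:00 and t = 12:00 (Δt = 2 h).
k = −Δt / ln(Q₂/Q₁) = −2 / ln(1.4/2.0) = 5.61 h.

k ≈ 5.61 h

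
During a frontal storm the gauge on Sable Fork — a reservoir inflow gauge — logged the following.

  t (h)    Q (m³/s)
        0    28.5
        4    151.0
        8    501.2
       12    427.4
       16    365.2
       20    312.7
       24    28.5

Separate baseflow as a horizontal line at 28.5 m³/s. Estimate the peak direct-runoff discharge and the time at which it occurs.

Subtracting baseflow gives direct-runoff ordinates: 0.0, 122.5, 472.7, 398.9, 336.7, 284.2, 0.0 m³/s.
The maximum is 472.7 m³/s, occurring at the reading for t = 8 h.

Q_p = 472.7 m³/s at t = 8 h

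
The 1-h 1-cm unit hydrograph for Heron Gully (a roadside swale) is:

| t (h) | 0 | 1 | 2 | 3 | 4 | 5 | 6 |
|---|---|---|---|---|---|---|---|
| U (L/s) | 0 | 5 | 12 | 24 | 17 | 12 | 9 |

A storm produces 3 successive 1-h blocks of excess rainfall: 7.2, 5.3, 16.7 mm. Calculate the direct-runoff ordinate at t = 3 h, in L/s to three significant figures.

By discrete convolution, Q_j = Σ (P_i / 10 mm) · U_{j−i}.
At t = 3 h (j=3): Q = (7.2/10)·24 + (5.3/10)·12 + (16.7/10)·5 = 32.0 L/s.

Q ≈ 32.0 L/s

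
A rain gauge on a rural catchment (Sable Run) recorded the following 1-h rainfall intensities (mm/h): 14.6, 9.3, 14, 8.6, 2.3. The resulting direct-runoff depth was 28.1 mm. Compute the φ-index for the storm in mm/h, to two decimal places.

Only the 4 blocks with intensity above φ contribute runoff: 14.6, 9.3, 14, 8.6 mm/h.
Σ(I−φ)·Δt = d  ⇒  (14.6+9.3+14+8.6 − 4φ)·1 = 28.1
φ = (46.50 − 28.1/1) / 4 = 4.60 mm/h.

φ ≈ 4.60 mm/h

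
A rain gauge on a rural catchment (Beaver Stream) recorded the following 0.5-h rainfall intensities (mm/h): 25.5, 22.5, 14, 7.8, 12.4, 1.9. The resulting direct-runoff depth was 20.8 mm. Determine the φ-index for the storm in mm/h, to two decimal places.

φ ≈ 8.20 mm/h

Only the 4 blocks with intensity above φ contribute runoff: 25.5, 22.5, 14, 12.4 mm/h.
Σ(I−φ)·Δt = d  ⇒  (25.5+22.5+14+12.4 − 4φ)·0.5 = 20.8
φ = (74.40 − 20.8/0.5) / 4 = 8.20 mm/h.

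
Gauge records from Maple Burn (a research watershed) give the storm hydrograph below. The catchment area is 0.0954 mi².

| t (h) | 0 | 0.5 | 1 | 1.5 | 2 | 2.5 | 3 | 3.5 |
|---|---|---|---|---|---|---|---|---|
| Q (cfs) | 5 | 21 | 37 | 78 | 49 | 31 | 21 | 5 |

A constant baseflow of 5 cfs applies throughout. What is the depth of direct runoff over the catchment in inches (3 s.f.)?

d ≈ 1.68 in

Direct runoff: 0.0, 16.0, 32.0, 73.0, 44.0, 26.0, 16.0, 0.0 cfs; ΣQ_DR = 207.0 cfs.
V = ΣQ_DR · Δt = 207.0 × 1800 s = 3.726 × 10^5 ft³.
Over A = 0.0954 mi², depth = V / A = 1.68 in.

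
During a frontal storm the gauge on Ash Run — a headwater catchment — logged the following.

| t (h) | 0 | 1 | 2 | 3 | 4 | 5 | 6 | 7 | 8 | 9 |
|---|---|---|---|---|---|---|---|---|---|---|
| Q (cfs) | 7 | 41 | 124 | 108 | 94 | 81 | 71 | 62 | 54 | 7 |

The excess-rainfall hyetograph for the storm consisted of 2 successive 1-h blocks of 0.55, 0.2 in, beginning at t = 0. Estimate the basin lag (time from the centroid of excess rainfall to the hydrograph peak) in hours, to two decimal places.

Centroid of excess rainfall: t_c = Σ P_i·t̄_i / ΣP_i = 0.7667 h (block centres at 0.5, 1.5 h).
Hydrograph peak occurs at t = 2 h, so basin lag t_L = 2 − 0.7667 = 1.23 h.

t_L ≈ 1.23 h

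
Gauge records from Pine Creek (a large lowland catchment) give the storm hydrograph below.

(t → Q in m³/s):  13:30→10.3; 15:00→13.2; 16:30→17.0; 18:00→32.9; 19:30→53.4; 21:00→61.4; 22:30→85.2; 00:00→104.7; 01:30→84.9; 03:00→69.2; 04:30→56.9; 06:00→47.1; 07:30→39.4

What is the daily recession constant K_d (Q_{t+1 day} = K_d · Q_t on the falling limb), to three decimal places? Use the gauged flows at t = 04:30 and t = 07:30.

Between t = 04:30 and t = 07:30 the flow falls from 56.9 to 39.4 m³/s over 2×1.5 h = 3 h.
Per-interval ratio K = (39.4/56.9)^(1/2) = 0.8321; K_d = K^(24/1.5) = 0.053.

K_d ≈ 0.053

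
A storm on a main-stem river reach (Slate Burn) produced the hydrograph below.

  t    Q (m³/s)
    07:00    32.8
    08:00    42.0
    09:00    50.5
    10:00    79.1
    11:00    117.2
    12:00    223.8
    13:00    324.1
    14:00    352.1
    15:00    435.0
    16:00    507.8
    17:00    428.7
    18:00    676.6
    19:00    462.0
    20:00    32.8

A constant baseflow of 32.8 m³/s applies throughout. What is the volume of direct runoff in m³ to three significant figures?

Direct-runoff ordinates (Q − Q_b): 0.0, 9.2, 17.7, 46.3, 84.4, 191.0, 291.3, 319.3, 402.2, 475.0, 395.9, 643.8, 429.2, 0.0 m³/s.
ΣQ_DR = 3305 m³/s.
With Δt = 1 h = 3600 s, V = ΣQ_DR · Δt = 3305 × 3600 = 1.19 × 10^7 m³.

V ≈ 1.19 × 10^7 m³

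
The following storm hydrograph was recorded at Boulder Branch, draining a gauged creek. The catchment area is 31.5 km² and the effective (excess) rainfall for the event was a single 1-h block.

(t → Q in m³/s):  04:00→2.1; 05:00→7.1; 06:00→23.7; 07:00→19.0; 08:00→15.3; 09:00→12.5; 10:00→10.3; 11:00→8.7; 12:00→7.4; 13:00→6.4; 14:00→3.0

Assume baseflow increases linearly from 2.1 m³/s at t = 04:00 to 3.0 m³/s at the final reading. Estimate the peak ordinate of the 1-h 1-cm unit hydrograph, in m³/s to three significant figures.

Direct runoff: 0.00, 4.91, 21.42, 16.63, 12.84, 9.95, 7.66, 5.97, 4.58, 3.49, 0.00 m³/s; ΣQ_DR = 87.45 m³/s, peak = 21.42 m³/s.
Runoff depth d = ΣQ_DR·Δt / A = 87.45 × 3600 / (31.5 km²) = 9.994 mm.
The 1-cm UH is the DRH scaled by (10 mm)/d, so U_p = 21.42 × 10/9.994 = 21.4 m³/s.

U_p ≈ 21.4 m³/s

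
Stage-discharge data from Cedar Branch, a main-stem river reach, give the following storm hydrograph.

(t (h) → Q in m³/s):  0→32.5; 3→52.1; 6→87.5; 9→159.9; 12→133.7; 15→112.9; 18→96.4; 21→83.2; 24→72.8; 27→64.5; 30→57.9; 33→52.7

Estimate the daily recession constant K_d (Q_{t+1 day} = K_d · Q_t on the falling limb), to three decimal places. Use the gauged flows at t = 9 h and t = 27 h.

Between t = 9 h and t = 27 h the flow falls from 159.9 to 64.5 m³/s over 6×3 h = 18 h.
Per-interval ratio K = (64.5/159.9)^(1/6) = 0.8596; K_d = K^(24/3) = 0.298.

K_d ≈ 0.298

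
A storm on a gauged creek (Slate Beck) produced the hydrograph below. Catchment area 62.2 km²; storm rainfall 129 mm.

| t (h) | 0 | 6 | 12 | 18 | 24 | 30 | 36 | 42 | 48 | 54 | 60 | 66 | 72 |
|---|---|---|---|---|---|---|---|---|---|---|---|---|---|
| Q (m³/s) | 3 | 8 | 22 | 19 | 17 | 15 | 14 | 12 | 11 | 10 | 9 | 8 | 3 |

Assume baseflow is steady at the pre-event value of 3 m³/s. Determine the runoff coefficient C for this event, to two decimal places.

C ≈ 0.30

ΣQ_DR = 112.0 m³/s; V = ΣQ_DR·Δt = 2.419 × 10^6 m³.
Runoff depth d = V / A = 38.89 mm.
C = d / P = 38.89 / 129 = 0.30.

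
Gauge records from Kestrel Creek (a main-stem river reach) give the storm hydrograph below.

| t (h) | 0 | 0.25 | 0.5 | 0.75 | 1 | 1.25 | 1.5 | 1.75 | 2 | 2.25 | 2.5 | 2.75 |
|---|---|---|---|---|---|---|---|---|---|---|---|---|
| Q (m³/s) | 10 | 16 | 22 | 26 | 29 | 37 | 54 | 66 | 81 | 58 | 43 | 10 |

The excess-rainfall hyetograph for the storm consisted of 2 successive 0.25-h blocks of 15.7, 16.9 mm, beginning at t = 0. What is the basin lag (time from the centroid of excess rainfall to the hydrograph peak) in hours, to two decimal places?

t_L ≈ 1.75 h

Centroid of excess rainfall: t_c = Σ P_i·t̄_i / ΣP_i = 0.2546 h (block centres at 0.125, 0.375 h).
Hydrograph peak occurs at t = 2 h, so basin lag t_L = 2 − 0.2546 = 1.75 h.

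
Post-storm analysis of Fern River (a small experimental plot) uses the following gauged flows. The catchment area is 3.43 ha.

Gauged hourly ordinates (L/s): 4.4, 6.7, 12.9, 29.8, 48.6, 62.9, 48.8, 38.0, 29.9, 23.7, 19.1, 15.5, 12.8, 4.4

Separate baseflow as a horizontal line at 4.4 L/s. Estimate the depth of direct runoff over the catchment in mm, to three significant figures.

d ≈ 31.1 mm

Direct runoff: 0.0, 2.3, 8.5, 25.4, 44.2, 58.5, 44.4, 33.6, 25.5, 19.3, 14.7, 11.1, 8.4, 0.0 L/s; ΣQ_DR = 295.9 L/s.
V = ΣQ_DR · Δt = 295.9 × 3600 s = 1.065 × 10^6 L.
Over A = 3.43 ha, depth = V / A = 31.1 mm.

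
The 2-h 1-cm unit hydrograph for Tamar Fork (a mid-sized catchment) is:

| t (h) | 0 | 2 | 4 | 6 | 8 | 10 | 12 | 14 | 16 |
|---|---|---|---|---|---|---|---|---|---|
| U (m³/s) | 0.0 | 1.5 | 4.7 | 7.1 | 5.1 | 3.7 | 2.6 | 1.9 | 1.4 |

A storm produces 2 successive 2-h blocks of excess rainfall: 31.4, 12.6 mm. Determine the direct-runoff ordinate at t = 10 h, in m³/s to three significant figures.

By discrete convolution, Q_j = Σ (P_i / 10 mm) · U_{j−i}.
At t = 10 h (j=5): Q = (31.4/10)·3.7 + (12.6/10)·5.1 = 18.0 m³/s.

Q ≈ 18.0 m³/s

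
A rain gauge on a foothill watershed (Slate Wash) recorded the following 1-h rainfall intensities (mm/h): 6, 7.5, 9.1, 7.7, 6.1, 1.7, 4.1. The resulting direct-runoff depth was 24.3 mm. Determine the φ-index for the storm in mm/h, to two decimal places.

φ ≈ 2.70 mm/h

Only the 6 blocks with intensity above φ contribute runoff: 6, 7.5, 9.1, 7.7, 6.1, 4.1 mm/h.
Σ(I−φ)·Δt = d  ⇒  (6+7.5+9.1+7.7+6.1+4.1 − 6φ)·1 = 24.3
φ = (40.50 − 24.3/1) / 6 = 2.70 mm/h.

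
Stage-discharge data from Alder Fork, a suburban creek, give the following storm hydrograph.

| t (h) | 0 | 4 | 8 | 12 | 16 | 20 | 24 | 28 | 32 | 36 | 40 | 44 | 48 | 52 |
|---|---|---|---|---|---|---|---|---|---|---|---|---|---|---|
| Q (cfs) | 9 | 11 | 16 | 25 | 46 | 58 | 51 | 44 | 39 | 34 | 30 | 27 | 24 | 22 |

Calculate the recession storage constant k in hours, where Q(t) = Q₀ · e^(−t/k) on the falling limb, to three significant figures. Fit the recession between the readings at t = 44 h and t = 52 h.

k ≈ 39.1 h

On the falling limb, Q drops from 27 to 22 cfs between t = 44 h and t = 52 h (Δt = 8 h).
k = −Δt / ln(Q₂/Q₁) = −8 / ln(22/27) = 39.1 h.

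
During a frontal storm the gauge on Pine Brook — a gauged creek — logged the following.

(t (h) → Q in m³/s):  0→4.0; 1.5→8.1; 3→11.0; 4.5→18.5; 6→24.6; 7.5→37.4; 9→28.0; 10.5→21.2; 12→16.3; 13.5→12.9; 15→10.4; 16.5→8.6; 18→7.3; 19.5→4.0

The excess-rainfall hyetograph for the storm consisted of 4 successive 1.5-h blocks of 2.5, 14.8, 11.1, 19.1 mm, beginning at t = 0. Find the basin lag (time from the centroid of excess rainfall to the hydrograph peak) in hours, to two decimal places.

t_L ≈ 3.77 h

Centroid of excess rainfall: t_c = Σ P_i·t̄_i / ΣP_i = 3.7279 h (block centres at 0.75, 2.25, 3.75, 5.25 h).
Hydrograph peak occurs at t = 7.5 h, so basin lag t_L = 7.5 − 3.7279 = 3.77 h.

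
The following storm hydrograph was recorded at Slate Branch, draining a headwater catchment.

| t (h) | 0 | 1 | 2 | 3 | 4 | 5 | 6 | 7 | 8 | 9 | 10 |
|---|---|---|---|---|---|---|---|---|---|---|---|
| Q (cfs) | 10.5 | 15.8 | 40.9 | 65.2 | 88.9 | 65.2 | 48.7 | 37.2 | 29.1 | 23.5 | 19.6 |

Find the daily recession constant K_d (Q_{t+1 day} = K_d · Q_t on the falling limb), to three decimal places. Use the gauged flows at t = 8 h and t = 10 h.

Between t = 8 h and t = 10 h the flow falls from 29.1 to 19.6 cfs over 2×1 h = 2 h.
Per-interval ratio K = (19.6/29.1)^(1/2) = 0.8207; K_d = K^(24/1) = 0.009.

K_d ≈ 0.009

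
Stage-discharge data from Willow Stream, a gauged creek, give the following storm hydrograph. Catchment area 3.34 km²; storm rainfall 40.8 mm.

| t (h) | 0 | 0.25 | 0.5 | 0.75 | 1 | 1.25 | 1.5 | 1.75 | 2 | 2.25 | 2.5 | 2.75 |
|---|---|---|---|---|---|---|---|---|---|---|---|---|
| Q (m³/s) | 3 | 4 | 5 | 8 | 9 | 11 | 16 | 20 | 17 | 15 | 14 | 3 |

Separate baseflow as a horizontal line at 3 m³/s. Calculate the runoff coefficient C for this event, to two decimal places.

C ≈ 0.59

ΣQ_DR = 89.00 m³/s; V = ΣQ_DR·Δt = 80100 m³.
Runoff depth d = V / A = 23.98 mm.
C = d / P = 23.98 / 40.8 = 0.59.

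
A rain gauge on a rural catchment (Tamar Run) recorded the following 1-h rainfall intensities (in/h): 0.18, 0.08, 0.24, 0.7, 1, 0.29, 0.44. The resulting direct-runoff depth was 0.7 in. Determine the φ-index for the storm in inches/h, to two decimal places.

φ ≈ 0.50 in/h

Only the 2 blocks with intensity above φ contribute runoff: 0.7, 1 in/h.
Σ(I−φ)·Δt = d  ⇒  (0.7+1 − 2φ)·1 = 0.7
φ = (1.700 − 0.7/1) / 2 = 0.50 in/h.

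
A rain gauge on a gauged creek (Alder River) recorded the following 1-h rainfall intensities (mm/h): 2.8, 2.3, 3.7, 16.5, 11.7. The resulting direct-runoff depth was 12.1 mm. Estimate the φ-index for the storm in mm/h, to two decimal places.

φ ≈ 8.05 mm/h

Only the 2 blocks with intensity above φ contribute runoff: 16.5, 11.7 mm/h.
Σ(I−φ)·Δt = d  ⇒  (16.5+11.7 − 2φ)·1 = 12.1
φ = (28.20 − 12.1/1) / 2 = 8.05 mm/h.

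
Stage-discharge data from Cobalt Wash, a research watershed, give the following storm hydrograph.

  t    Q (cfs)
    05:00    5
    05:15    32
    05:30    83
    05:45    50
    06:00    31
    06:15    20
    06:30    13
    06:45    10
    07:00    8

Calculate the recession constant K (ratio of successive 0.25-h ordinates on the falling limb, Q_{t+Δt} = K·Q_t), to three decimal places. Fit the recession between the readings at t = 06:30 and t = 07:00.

K ≈ 0.784

Using the recession-limb readings at t = 06:30 and t = 07:00: Q falls from 13 to 8 cfs over 2 intervals.
K = (Q₂/Q₁)^(1/2) = (8/13)^(1/2) = 0.784.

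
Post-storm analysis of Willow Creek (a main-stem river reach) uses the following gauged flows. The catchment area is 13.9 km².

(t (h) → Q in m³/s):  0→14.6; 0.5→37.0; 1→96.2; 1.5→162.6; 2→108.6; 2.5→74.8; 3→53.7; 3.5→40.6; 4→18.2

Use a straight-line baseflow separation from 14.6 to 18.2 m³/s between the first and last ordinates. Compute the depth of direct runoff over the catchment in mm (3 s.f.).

Direct runoff: 0.00, 21.95, 80.70, 146.65, 92.20, 57.95, 36.40, 22.85, 0.00 m³/s; ΣQ_DR = 458.7 m³/s.
V = ΣQ_DR · Δt = 458.7 × 1800 s = 8.257 × 10^5 m³.
Over A = 13.9 km², depth = V / A = 59.4 mm.

d ≈ 59.4 mm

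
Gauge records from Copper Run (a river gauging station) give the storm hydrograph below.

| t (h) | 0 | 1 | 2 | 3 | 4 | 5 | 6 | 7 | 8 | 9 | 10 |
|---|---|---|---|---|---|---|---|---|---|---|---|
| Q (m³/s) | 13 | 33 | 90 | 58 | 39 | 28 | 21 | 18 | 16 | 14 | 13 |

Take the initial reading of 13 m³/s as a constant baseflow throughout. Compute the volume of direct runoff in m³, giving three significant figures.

V ≈ 7.20 × 10^5 m³

Direct-runoff ordinates (Q − Q_b): 0.0, 20.0, 77.0, 45.0, 26.0, 15.0, 8.0, 5.0, 3.0, 1.0, 0.0 m³/s.
ΣQ_DR = 200.0 m³/s.
With Δt = 1 h = 3600 s, V = ΣQ_DR · Δt = 200.0 × 3600 = 7.20 × 10^5 m³.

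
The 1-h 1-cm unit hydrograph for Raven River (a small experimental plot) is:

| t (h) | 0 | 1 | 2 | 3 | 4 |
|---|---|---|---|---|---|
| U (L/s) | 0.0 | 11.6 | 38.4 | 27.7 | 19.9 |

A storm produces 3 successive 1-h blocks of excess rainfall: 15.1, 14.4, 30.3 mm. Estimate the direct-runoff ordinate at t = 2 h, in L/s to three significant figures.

By discrete convolution, Q_j = Σ (P_i / 10 mm) · U_{j−i}.
At t = 2 h (j=2): Q = (15.1/10)·38.4 + (14.4/10)·11.6 + (30.3/10)·0.0 = 74.7 L/s.

Q ≈ 74.7 L/s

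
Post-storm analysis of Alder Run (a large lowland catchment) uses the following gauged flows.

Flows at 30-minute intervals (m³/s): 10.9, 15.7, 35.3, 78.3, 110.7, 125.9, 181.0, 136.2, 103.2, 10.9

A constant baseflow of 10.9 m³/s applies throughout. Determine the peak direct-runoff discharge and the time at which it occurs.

Q_p = 170.1 m³/s at t = 3 h

Subtracting baseflow gives direct-runoff ordinates: 0.0, 4.8, 24.4, 67.4, 99.8, 115.0, 170.1, 125.3, 92.3, 0.0 m³/s.
The maximum is 170.1 m³/s, occurring at the reading for t = 3 h.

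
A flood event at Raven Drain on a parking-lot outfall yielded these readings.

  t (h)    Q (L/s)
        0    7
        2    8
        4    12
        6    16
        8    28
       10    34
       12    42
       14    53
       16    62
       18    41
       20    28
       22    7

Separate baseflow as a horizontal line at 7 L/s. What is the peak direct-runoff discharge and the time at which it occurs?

Subtracting baseflow gives direct-runoff ordinates: 0.0, 1.0, 5.0, 9.0, 21.0, 27.0, 35.0, 46.0, 55.0, 34.0, 21.0, 0.0 L/s.
The maximum is 55.0 L/s, occurring at the reading for t = 16 h.

Q_p = 55.0 L/s at t = 16 h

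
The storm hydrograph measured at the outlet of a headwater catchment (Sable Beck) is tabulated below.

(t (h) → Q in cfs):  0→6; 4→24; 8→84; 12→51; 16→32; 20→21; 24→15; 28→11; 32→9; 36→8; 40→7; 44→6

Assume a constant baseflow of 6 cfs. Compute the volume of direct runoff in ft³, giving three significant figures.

V ≈ 2.91 × 10^6 ft³

Direct-runoff ordinates (Q − Q_b): 0.0, 18.0, 78.0, 45.0, 26.0, 15.0, 9.0, 5.0, 3.0, 2.0, 1.0, 0.0 cfs.
ΣQ_DR = 202.0 cfs.
With Δt = 4 h = 14400 s, V = ΣQ_DR · Δt = 202.0 × 14400 = 2.91 × 10^6 ft³.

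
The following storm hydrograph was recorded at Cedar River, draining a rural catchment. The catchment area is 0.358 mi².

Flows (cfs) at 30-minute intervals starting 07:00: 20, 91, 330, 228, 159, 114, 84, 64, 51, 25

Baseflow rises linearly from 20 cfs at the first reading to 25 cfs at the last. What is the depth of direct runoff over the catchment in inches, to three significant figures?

Direct runoff: 0.00, 70.44, 308.89, 206.33, 136.78, 91.22, 60.67, 40.11, 26.56, 0.00 cfs; ΣQ_DR = 941.0 cfs.
V = ΣQ_DR · Δt = 941.0 × 1800 s = 1.694 × 10^6 ft³.
Over A = 0.358 mi², depth = V / A = 2.04 in.

d ≈ 2.04 in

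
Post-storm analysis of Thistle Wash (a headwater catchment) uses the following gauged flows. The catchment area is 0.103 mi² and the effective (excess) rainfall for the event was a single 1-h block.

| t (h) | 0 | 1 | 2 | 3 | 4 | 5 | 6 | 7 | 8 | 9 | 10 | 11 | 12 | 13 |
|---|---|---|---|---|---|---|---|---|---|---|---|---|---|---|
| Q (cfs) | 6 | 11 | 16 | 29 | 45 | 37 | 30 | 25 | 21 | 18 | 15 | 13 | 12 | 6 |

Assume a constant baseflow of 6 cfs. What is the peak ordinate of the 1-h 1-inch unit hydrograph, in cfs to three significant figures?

Direct runoff: 0.0, 5.0, 10.0, 23.0, 39.0, 31.0, 24.0, 19.0, 15.0, 12.0, 9.0, 7.0, 6.0, 0.0 cfs; ΣQ_DR = 200.0 cfs, peak = 39.0 cfs.
Runoff depth d = ΣQ_DR·Δt / A = 200.0 × 3600 / (0.103 mi²) = 3.009 in.
The 1-inch UH is the DRH scaled by (1 in)/d, so U_p = 39.0 × 1/3.009 = 13.0 cfs.

U_p ≈ 13.0 cfs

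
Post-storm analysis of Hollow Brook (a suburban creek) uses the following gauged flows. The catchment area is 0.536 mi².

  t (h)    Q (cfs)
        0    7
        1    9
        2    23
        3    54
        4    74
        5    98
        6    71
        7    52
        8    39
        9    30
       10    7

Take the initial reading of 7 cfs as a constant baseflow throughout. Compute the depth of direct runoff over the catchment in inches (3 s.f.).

d ≈ 1.12 in

Direct runoff: 0.0, 2.0, 16.0, 47.0, 67.0, 91.0, 64.0, 45.0, 32.0, 23.0, 0.0 cfs; ΣQ_DR = 387.0 cfs.
V = ΣQ_DR · Δt = 387.0 × 3600 s = 1.393 × 10^6 ft³.
Over A = 0.536 mi², depth = V / A = 1.12 in.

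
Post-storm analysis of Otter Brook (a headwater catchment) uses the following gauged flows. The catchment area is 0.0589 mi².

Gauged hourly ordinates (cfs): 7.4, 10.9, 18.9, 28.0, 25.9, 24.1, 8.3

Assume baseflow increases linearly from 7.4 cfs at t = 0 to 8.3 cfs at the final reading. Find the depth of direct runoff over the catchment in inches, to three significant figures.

Direct runoff: 0.00, 3.35, 11.20, 20.15, 17.90, 15.95, 0.00 cfs; ΣQ_DR = 68.55 cfs.
V = ΣQ_DR · Δt = 68.55 × 3600 s = 2.468 × 10^5 ft³.
Over A = 0.0589 mi², depth = V / A = 1.80 in.

d ≈ 1.80 in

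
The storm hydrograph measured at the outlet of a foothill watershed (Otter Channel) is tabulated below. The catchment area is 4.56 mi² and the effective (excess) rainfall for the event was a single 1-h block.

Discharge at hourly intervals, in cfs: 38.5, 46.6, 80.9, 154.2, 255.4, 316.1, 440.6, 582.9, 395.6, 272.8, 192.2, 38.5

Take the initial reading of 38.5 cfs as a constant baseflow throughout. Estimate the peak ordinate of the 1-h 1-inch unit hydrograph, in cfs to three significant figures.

Direct runoff: 0.0, 8.1, 42.4, 115.7, 216.9, 277.6, 402.1, 544.4, 357.1, 234.3, 153.7, 0.0 cfs; ΣQ_DR = 2352 cfs, peak = 544.4 cfs.
Runoff depth d = ΣQ_DR·Δt / A = 2352 × 3600 / (4.56 mi²) = 0.7994 in.
The 1-inch UH is the DRH scaled by (1 in)/d, so U_p = 544.4 × 1/0.7994 = 681 cfs.

U_p ≈ 681 cfs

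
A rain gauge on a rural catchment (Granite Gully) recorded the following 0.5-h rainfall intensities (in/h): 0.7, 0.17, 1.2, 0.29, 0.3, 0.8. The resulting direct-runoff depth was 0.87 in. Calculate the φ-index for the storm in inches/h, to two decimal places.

φ ≈ 0.32 in/h

Only the 3 blocks with intensity above φ contribute runoff: 0.7, 1.2, 0.8 in/h.
Σ(I−φ)·Δt = d  ⇒  (0.7+1.2+0.8 − 3φ)·0.5 = 0.87
φ = (2.700 − 0.87/0.5) / 3 = 0.32 in/h.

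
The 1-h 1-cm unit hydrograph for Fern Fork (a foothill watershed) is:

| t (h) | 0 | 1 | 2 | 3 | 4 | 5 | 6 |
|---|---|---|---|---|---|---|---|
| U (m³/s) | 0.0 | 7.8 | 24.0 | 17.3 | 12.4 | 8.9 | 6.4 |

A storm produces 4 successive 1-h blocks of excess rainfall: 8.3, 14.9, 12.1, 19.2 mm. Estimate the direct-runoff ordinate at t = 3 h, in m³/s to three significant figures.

Q ≈ 59.6 m³/s

By discrete convolution, Q_j = Σ (P_i / 10 mm) · U_{j−i}.
At t = 3 h (j=3): Q = (8.3/10)·17.3 + (14.9/10)·24.0 + (12.1/10)·7.8 + (19.2/10)·0.0 = 59.6 m³/s.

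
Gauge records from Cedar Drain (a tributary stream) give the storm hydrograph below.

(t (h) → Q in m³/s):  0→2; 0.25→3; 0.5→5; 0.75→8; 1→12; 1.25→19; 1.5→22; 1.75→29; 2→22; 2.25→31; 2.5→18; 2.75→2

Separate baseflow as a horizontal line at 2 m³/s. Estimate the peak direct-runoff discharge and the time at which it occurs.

Q_p = 29.0 m³/s at t = 2.25 h

Subtracting baseflow gives direct-runoff ordinates: 0.0, 1.0, 3.0, 6.0, 10.0, 17.0, 20.0, 27.0, 20.0, 29.0, 16.0, 0.0 m³/s.
The maximum is 29.0 m³/s, occurring at the reading for t = 2.25 h.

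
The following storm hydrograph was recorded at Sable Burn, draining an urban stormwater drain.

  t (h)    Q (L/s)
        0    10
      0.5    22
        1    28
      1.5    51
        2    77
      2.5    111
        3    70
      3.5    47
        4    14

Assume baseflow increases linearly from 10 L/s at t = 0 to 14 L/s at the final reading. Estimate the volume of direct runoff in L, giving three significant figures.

V ≈ 5.80 × 10^5 L

Direct-runoff ordinates (Q − Q_b): 0.00, 11.50, 17.00, 39.50, 65.00, 98.50, 57.00, 33.50, 0.00 L/s.
ΣQ_DR = 322.0 L/s.
With Δt = 0.5 h = 1800 s, V = ΣQ_DR · Δt = 322.0 × 1800 = 5.80 × 10^5 L.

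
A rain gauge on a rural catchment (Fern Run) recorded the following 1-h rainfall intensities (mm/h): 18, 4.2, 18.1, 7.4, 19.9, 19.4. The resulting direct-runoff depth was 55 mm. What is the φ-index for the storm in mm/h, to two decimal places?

φ ≈ 5.56 mm/h

Only the 5 blocks with intensity above φ contribute runoff: 18, 18.1, 7.4, 19.9, 19.4 mm/h.
Σ(I−φ)·Δt = d  ⇒  (18+18.1+7.4+19.9+19.4 − 5φ)·1 = 55
φ = (82.80 − 55/1) / 5 = 5.56 mm/h.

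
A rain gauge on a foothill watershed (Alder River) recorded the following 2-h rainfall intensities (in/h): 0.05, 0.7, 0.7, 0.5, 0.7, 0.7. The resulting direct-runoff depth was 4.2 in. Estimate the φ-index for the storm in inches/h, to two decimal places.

φ ≈ 0.24 in/h

Only the 5 blocks with intensity above φ contribute runoff: 0.7, 0.7, 0.5, 0.7, 0.7 in/h.
Σ(I−φ)·Δt = d  ⇒  (0.7+0.7+0.5+0.7+0.7 − 5φ)·2 = 4.2
φ = (3.300 − 4.2/2) / 5 = 0.24 in/h.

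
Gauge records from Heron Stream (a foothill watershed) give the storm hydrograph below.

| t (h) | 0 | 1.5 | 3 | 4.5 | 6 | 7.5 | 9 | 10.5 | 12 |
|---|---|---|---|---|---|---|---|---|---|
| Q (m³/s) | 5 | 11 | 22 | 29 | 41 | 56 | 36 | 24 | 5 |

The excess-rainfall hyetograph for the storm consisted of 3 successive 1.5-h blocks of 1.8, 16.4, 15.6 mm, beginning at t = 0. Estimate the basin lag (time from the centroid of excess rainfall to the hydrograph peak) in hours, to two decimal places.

t_L ≈ 4.64 h

Centroid of excess rainfall: t_c = Σ P_i·t̄_i / ΣP_i = 2.8624 h (block centres at 0.75, 2.25, 3.75 h).
Hydrograph peak occurs at t = 7.5 h, so basin lag t_L = 7.5 − 2.8624 = 4.64 h.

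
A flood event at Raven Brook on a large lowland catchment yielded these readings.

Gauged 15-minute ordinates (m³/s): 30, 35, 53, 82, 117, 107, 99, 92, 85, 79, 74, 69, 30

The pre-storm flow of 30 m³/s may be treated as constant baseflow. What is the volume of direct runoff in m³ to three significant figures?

Direct-runoff ordinates (Q − Q_b): 0.0, 5.0, 23.0, 52.0, 87.0, 77.0, 69.0, 62.0, 55.0, 49.0, 44.0, 39.0, 0.0 m³/s.
ΣQ_DR = 562.0 m³/s.
With Δt = 0.25 h = 900 s, V = ΣQ_DR · Δt = 562.0 × 900 = 5.06 × 10^5 m³.

V ≈ 5.06 × 10^5 m³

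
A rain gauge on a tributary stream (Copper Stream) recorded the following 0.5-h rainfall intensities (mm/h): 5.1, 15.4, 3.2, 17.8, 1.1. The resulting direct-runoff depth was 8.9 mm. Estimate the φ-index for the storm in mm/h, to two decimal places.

φ ≈ 7.70 mm/h

Only the 2 blocks with intensity above φ contribute runoff: 15.4, 17.8 mm/h.
Σ(I−φ)·Δt = d  ⇒  (15.4+17.8 − 2φ)·0.5 = 8.9
φ = (33.20 − 8.9/0.5) / 2 = 7.70 mm/h.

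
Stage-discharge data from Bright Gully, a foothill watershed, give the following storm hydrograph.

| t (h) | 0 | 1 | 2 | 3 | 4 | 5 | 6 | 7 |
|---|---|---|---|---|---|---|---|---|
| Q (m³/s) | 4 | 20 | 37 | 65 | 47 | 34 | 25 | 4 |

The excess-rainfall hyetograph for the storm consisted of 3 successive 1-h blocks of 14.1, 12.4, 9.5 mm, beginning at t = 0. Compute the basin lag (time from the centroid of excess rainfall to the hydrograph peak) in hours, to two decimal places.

Centroid of excess rainfall: t_c = Σ P_i·t̄_i / ΣP_i = 1.3722 h (block centres at 0.5, 1.5, 2.5 h).
Hydrograph peak occurs at t = 3 h, so basin lag t_L = 3 − 1.3722 = 1.63 h.

t_L ≈ 1.63 h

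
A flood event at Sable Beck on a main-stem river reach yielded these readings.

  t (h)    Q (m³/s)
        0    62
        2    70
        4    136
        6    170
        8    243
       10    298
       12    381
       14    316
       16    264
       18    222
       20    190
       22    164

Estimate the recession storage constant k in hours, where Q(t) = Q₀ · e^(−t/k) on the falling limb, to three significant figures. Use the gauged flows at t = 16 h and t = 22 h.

On the falling limb, Q drops from 264 to 164 m³/s between t = 16 h and t = 22 h (Δt = 6 h).
k = −Δt / ln(Q₂/Q₁) = −6 / ln(164/264) = 12.6 h.

k ≈ 12.6 h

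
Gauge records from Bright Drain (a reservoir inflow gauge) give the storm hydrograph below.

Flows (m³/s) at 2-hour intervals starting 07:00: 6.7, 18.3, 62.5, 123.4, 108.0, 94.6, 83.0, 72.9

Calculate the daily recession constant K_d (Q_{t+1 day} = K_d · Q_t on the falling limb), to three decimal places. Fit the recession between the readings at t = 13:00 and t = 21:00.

Between t = 13:00 and t = 21:00 the flow falls from 123.4 to 72.9 m³/s over 4×2 h = 8 h.
Per-interval ratio K = (72.9/123.4)^(1/4) = 0.8767; K_d = K^(24/2) = 0.206.

K_d ≈ 0.206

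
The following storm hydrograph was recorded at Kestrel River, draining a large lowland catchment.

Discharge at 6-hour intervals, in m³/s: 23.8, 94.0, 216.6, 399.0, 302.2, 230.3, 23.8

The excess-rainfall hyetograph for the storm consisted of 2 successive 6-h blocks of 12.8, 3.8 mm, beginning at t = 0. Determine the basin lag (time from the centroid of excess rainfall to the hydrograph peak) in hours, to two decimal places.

Centroid of excess rainfall: t_c = Σ P_i·t̄_i / ΣP_i = 4.3735 h (block centres at 3, 9 h).
Hydrograph peak occurs at t = 18 h, so basin lag t_L = 18 − 4.3735 = 13.63 h.

t_L ≈ 13.63 h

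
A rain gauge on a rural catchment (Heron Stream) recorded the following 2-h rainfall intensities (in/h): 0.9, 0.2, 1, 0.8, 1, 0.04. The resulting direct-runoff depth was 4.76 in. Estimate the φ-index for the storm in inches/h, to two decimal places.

φ ≈ 0.33 in/h

Only the 4 blocks with intensity above φ contribute runoff: 0.9, 1, 0.8, 1 in/h.
Σ(I−φ)·Δt = d  ⇒  (0.9+1+0.8+1 − 4φ)·2 = 4.76
φ = (3.700 − 4.76/2) / 4 = 0.33 in/h.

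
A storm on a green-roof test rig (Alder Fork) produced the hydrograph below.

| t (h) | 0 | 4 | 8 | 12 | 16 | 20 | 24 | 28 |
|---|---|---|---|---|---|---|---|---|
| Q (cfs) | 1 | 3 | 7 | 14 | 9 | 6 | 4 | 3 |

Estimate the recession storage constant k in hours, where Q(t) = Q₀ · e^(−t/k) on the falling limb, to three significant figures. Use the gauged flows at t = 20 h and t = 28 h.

On the falling limb, Q drops from 6 to 3 cfs between t = 20 h and t = 28 h (Δt = 8 h).
k = −Δt / ln(Q₂/Q₁) = −8 / ln(3/6) = 11.5 h.

k ≈ 11.5 h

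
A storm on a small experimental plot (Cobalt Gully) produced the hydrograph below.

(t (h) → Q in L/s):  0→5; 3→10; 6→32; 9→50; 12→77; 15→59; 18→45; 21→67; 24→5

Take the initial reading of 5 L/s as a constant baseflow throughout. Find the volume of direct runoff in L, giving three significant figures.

Direct-runoff ordinates (Q − Q_b): 0.0, 5.0, 27.0, 45.0, 72.0, 54.0, 40.0, 62.0, 0.0 L/s.
ΣQ_DR = 305.0 L/s.
With Δt = 3 h = 10800 s, V = ΣQ_DR · Δt = 305.0 × 10800 = 3.29 × 10^6 L.

V ≈ 3.29 × 10^6 L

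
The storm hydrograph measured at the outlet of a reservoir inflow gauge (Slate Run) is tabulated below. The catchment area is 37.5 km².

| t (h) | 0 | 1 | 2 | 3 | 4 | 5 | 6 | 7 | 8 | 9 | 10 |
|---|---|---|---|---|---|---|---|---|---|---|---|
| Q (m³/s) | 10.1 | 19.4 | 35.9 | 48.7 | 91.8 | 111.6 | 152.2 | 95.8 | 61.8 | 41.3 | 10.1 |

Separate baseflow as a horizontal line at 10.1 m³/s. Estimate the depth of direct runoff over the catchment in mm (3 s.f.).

d ≈ 54.5 mm

Direct runoff: 0.0, 9.3, 25.8, 38.6, 81.7, 101.5, 142.1, 85.7, 51.7, 31.2, 0.0 m³/s; ΣQ_DR = 567.6 m³/s.
V = ΣQ_DR · Δt = 567.6 × 3600 s = 2.043 × 10^6 m³.
Over A = 37.5 km², depth = V / A = 54.5 mm.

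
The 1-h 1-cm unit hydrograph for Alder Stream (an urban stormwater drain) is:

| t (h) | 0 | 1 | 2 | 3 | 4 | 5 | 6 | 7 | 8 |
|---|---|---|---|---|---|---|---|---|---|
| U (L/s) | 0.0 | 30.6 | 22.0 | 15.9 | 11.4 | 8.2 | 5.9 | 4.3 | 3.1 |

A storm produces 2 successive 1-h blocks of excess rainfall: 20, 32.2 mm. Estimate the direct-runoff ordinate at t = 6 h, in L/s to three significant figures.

Q ≈ 38.2 L/s

By discrete convolution, Q_j = Σ (P_i / 10 mm) · U_{j−i}.
At t = 6 h (j=6): Q = (20/10)·5.9 + (32.2/10)·8.2 = 38.2 L/s.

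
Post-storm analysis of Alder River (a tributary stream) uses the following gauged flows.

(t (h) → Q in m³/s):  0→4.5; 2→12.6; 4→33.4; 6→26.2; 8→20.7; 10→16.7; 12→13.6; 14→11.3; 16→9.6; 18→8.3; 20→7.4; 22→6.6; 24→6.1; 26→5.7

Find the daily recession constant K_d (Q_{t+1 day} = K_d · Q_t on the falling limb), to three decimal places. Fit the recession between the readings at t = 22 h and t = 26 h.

K_d ≈ 0.415

Between t = 22 h and t = 26 h the flow falls from 6.6 to 5.7 m³/s over 2×2 h = 4 h.
Per-interval ratio K = (5.7/6.6)^(1/2) = 0.9293; K_d = K^(24/2) = 0.415.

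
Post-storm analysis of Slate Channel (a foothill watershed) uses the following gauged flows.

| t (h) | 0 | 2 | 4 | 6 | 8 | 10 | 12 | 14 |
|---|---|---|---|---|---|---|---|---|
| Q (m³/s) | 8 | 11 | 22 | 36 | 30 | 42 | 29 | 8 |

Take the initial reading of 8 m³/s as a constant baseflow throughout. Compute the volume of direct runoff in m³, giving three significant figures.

V ≈ 8.78 × 10^5 m³

Direct-runoff ordinates (Q − Q_b): 0.0, 3.0, 14.0, 28.0, 22.0, 34.0, 21.0, 0.0 m³/s.
ΣQ_DR = 122.0 m³/s.
With Δt = 2 h = 7200 s, V = ΣQ_DR · Δt = 122.0 × 7200 = 8.78 × 10^5 m³.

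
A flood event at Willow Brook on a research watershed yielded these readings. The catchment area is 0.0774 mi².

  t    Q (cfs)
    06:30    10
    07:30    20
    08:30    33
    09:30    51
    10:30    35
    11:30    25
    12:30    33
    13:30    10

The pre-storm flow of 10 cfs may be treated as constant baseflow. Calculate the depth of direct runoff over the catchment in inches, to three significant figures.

d ≈ 2.74 in

Direct runoff: 0.0, 10.0, 23.0, 41.0, 25.0, 15.0, 23.0, 0.0 cfs; ΣQ_DR = 137.0 cfs.
V = ΣQ_DR · Δt = 137.0 × 3600 s = 4.932 × 10^5 ft³.
Over A = 0.0774 mi², depth = V / A = 2.74 in.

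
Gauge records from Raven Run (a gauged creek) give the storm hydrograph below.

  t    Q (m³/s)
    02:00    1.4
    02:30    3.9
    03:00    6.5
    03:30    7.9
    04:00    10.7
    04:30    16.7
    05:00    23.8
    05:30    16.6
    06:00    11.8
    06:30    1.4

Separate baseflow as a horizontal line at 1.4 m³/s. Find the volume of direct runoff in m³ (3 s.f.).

Direct-runoff ordinates (Q − Q_b): 0.0, 2.5, 5.1, 6.5, 9.3, 15.3, 22.4, 15.2, 10.4, 0.0 m³/s.
ΣQ_DR = 86.70 m³/s.
With Δt = 0.5 h = 1800 s, V = ΣQ_DR · Δt = 86.70 × 1800 = 1.56 × 10^5 m³.

V ≈ 1.56 × 10^5 m³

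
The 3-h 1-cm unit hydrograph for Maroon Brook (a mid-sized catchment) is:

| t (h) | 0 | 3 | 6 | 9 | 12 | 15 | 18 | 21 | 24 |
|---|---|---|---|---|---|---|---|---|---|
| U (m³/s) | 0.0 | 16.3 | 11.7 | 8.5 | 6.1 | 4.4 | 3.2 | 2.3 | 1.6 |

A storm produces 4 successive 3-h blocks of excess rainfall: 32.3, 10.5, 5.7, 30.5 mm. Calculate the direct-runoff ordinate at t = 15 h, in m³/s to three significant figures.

By discrete convolution, Q_j = Σ (P_i / 10 mm) · U_{j−i}.
At t = 15 h (j=5): Q = (32.3/10)·4.4 + (10.5/10)·6.1 + (5.7/10)·8.5 + (30.5/10)·11.7 = 61.1 m³/s.

Q ≈ 61.1 m³/s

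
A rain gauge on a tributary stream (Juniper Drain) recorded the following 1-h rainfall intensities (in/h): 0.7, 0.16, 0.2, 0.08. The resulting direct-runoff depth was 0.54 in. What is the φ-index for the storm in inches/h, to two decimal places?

Only the 2 blocks with intensity above φ contribute runoff: 0.7, 0.2 in/h.
Σ(I−φ)·Δt = d  ⇒  (0.7+0.2 − 2φ)·1 = 0.54
φ = (0.9000 − 0.54/1) / 2 = 0.18 in/h.

φ ≈ 0.18 in/h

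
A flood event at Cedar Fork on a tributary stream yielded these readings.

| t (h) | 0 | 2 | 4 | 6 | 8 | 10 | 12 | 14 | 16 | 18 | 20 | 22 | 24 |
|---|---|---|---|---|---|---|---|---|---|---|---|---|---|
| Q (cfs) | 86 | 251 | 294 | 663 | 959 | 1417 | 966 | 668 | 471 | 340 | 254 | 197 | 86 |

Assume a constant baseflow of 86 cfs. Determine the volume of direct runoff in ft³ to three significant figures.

V ≈ 3.98 × 10^7 ft³

Direct-runoff ordinates (Q − Q_b): 0.0, 165.0, 208.0, 577.0, 873.0, 1331.0, 880.0, 582.0, 385.0, 254.0, 168.0, 111.0, 0.0 cfs.
ΣQ_DR = 5534 cfs.
With Δt = 2 h = 7200 s, V = ΣQ_DR · Δt = 5534 × 7200 = 3.98 × 10^7 ft³.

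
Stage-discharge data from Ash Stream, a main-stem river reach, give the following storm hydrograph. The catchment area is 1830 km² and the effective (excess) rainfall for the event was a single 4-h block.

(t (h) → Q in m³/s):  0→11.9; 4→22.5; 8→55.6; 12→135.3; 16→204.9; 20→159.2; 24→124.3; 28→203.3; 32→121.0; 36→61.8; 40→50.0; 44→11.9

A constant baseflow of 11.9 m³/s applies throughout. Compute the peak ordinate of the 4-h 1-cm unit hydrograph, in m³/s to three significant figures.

Direct runoff: 0.0, 10.6, 43.7, 123.4, 193.0, 147.3, 112.4, 191.4, 109.1, 49.9, 38.1, 0.0 m³/s; ΣQ_DR = 1019 m³/s, peak = 193.0 m³/s.
Runoff depth d = ΣQ_DR·Δt / A = 1019 × 14400 / (1830 km²) = 8.018 mm.
The 1-cm UH is the DRH scaled by (10 mm)/d, so U_p = 193.0 × 10/8.018 = 241 m³/s.

U_p ≈ 241 m³/s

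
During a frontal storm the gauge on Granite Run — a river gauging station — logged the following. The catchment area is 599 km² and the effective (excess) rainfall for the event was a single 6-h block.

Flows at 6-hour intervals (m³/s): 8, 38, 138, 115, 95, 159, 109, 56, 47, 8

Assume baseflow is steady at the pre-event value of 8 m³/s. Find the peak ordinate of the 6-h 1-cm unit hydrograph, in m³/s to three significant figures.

Direct runoff: 0.0, 30.0, 130.0, 107.0, 87.0, 151.0, 101.0, 48.0, 39.0, 0.0 m³/s; ΣQ_DR = 693.0 m³/s, peak = 151.0 m³/s.
Runoff depth d = ΣQ_DR·Δt / A = 693.0 × 21600 / (599 km²) = 24.99 mm.
The 1-cm UH is the DRH scaled by (10 mm)/d, so U_p = 151.0 × 10/24.99 = 60.4 m³/s.

U_p ≈ 60.4 m³/s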